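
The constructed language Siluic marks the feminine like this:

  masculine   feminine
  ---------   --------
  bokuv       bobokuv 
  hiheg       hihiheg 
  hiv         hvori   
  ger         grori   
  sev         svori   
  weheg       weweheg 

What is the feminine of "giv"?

gvori

sev and bokuv both end in -v yet inflect differently (svori, bobokuv), so the final letter is not what conditions the rule; the number of vowels is.
"giv" has 1 vowel. The stems with 1 vowel (sev → svori, hiv → hvori, ger → grori) delete the last vowel and add -ori.
The other pattern: stems with 2 vowels repeat the first consonant+vowel as a prefix.
So giv → gvori.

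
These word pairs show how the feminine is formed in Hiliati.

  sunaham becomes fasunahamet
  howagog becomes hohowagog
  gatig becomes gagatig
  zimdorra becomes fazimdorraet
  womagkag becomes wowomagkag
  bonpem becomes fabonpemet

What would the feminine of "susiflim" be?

fasusiflimet

womagkag and sunaham both have last vowel 'a' yet inflect differently (wowomagkag, fasunahamet), so the last vowel is not what conditions the rule; the final letter is.
"susiflim" ends in -m. The stems ending in -m (bonpem → fabonpemet, sunaham → fasunahamet) add fa- … -et around the stem.
The other pattern: stems ending in -g repeat the first consonant+vowel as a prefix.
So susiflim → fasusiflimet.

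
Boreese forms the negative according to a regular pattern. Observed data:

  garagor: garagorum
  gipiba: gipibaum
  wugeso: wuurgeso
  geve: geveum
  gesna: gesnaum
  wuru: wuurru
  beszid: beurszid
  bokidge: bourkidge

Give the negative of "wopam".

geve and bokidge both end in -e yet inflect differently (geveum, bourkidge), so the final letter is not what conditions the rule; the first letter is.
"wopam" begins with w-. The stems beginning with w- (wugeso → wuurgeso, wuru → wuurru) insert -ur- after the first vowel.
The other pattern: stems beginning with g- add -um.
So wopam → wourpam.

wourpam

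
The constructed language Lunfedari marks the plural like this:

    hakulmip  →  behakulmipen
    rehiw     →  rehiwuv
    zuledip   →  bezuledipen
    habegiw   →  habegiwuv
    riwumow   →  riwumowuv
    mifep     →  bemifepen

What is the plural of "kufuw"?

kufuwuv

"kufuw" ends in -w. The stems ending in -w (rehiw → rehiwuv, riwumow → riwumowuv, habegiw → habegiwuv) add -uv.
So kufuw → kufuwuv.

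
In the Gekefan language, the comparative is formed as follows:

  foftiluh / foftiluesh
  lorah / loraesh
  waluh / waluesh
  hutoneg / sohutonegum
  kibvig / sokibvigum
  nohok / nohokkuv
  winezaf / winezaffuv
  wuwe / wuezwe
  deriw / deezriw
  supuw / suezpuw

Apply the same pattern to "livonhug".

solivonhugum

lorah and winezaf both have last vowel 'a' yet inflect differently (loraesh, winezaffuv), so the last vowel is not what conditions the rule; the final letter is.
"livonhug" ends in -g. The stems ending in -g (hutoneg → sohutonegum, kibvig → sokibvigum) add so- … -um around the stem.
The other patterns: stems ending in -h drop the final letter and add -esh; stems ending in -f or -k double the final consonant and add -uv; stems ending in -e or -w insert -ez- after the first vowel.
So livonhug → solivonhugum.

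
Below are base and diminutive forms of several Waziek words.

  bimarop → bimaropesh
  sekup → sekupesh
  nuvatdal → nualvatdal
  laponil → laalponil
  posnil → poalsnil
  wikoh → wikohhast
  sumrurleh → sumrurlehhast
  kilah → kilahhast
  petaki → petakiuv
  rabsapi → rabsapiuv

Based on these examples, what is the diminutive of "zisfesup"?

bimarop and wikoh both have last vowel 'o' yet inflect differently (bimaropesh, wikohhast), so the last vowel is not what conditions the rule; the final letter is.
"zisfesup" ends in -p. The stems ending in -p (bimarop → bimaropesh, sekup → sekupesh) add -esh.
So zisfesup → zisfesupesh.

zisfesupesh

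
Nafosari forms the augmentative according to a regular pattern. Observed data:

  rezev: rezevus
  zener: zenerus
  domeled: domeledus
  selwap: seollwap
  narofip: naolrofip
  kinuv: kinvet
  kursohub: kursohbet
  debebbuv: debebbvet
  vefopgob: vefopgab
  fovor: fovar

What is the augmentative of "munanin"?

muolnanin

rezev and kinuv both end in -v yet inflect differently (rezevus, kinvet), so the final letter is not what conditions the rule; the last vowel is.
"munanin" has last vowel 'i'. The one such stem in the data (narofip → naolrofip) inserts -ol- after the first vowel (as does selwap), so the same rule applies.
The other patterns: stems whose last vowel is 'e' add -us; stems whose last vowel is 'u' delete the last vowel and add -et; stems whose last vowel is 'o' change the last vowel to 'a'.
So munanin → muolnanin.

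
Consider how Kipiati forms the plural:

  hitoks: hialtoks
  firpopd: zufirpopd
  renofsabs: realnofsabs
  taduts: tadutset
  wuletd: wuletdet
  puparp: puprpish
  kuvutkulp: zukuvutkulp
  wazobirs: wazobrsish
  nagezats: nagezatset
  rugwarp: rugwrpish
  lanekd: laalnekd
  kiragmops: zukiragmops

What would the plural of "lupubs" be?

rugwarp and kuvutkulp both end in -p yet inflect differently (rugwrpish, zukuvutkulp), so the final letter is not what conditions the rule; the second-to-last letter is.
"lupubs" has second-to-last letter 'b'. The one such stem in the data (renofsabs → realnofsabs) inserts -al- after the first vowel (as do hitoks, lanekd), so the same rule applies.
So lupubs → lualpubs.

lualpubs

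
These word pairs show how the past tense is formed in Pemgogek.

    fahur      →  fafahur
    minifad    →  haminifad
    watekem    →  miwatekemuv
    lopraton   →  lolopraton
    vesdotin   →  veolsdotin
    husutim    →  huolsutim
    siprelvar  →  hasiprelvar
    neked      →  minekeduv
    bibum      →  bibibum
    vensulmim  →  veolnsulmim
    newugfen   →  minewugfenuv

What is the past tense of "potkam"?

hapotkam

newugfen and vesdotin both end in -n yet inflect differently (minewugfenuv, veolsdotin), so the final letter is not what conditions the rule; the last vowel is.
"potkam" has last vowel 'a'. The stems whose last vowel is 'a' (minifad → haminifad, siprelvar → hasiprelvar) add the prefix ha-.
The other patterns: stems whose last vowel is 'e' add mi- … -uv around the stem; stems whose last vowel is 'i' insert -ol- after the first vowel; stems whose last vowel is 'o' or 'u' repeat the first consonant+vowel as a prefix.
So potkam → hapotkam.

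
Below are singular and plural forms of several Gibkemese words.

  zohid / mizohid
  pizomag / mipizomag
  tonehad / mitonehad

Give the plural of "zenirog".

Every pair shown (zohid → mizohid, pizomag → mipizomag, tonehad → mitonehad) follows the same rule: add the prefix mi-.
So zenirog → mizenirog.

mizenirog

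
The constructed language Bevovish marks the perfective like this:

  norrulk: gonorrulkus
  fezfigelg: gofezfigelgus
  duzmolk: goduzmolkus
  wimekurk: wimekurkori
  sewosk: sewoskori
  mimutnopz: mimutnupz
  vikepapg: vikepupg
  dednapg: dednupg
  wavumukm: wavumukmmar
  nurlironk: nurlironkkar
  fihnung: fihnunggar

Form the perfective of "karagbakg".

karagbakggar

norrulk and wimekurk both end in -k yet inflect differently (gonorrulkus, wimekurkori), so the final letter is not what conditions the rule; the second-to-last letter is.
"karagbakg" has second-to-last letter 'k'. The one such stem in the data (wavumukm → wavumukmmar) doubles the final consonant and adds -ar (as do nurlironk, fihnung), so the same rule applies.
So karagbakg → karagbakggar.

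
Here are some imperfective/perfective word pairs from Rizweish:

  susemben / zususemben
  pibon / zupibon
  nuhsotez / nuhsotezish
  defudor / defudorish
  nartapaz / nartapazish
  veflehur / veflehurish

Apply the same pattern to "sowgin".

zusowgin

"sowgin" ends in -n. The stems ending in -n (susemben → zususemben, pibon → zupibon) add the prefix zu-.
The other pattern: stems ending in -r or -z add -ish.
So sowgin → zusowgin.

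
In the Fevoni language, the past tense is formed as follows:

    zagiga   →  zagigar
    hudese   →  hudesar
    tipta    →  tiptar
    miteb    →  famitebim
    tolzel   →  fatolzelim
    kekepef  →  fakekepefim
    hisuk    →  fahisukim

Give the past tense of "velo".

velar

hudese and miteb both have last vowel 'e' yet inflect differently (hudesar, famitebim), so the last vowel is not what conditions the rule; whether the stem ends in a vowel or a consonant is.
"velo" ends in a vowel. The stems ending in a vowel (zagiga → zagigar, hudese → hudesar, tipta → tiptar) drop the final letter and add -ar.
The other pattern: stems ending in a consonant add fa- … -im around the stem.
So velo → velar.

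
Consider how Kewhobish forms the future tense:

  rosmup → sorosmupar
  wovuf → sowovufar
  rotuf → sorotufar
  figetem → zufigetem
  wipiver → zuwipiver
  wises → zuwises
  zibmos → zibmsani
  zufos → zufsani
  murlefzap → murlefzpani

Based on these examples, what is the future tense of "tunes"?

zutunes

wises and zibmos both end in -s yet inflect differently (zuwises, zibmsani), so the final letter is not what conditions the rule; the last vowel is.
"tunes" has last vowel 'e'. The stems whose last vowel is 'e' (figetem → zufigetem, wipiver → zuwipiver, wises → zuwises) add the prefix zu-.
So tunes → zutunes.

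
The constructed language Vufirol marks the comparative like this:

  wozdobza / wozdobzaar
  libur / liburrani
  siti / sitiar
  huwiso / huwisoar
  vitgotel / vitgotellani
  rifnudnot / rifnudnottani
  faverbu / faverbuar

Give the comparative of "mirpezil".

mirpezillani

libur and faverbu both have last vowel 'u' yet inflect differently (liburrani, faverbuar), so the last vowel is not what conditions the rule; whether the stem ends in a vowel or a consonant is.
"mirpezil" ends in a consonant. The stems ending in a consonant (libur → liburrani, vitgotel → vitgotellani, rifnudnot → rifnudnottani) double the final consonant and add -ani.
So mirpezil → mirpezillani.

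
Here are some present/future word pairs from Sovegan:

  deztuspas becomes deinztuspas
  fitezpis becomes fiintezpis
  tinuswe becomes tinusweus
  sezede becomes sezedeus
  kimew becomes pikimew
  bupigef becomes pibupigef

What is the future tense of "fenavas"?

feinnavas

tinuswe and kimew both have last vowel 'e' yet inflect differently (tinusweus, pikimew), so the last vowel is not what conditions the rule; the final letter is.
"fenavas" ends in -s. The stems ending in -s (deztuspas → deinztuspas, fitezpis → fiintezpis) insert -in- after the first vowel.
The other patterns: stems ending in -e add -us; stems ending in -f or -w add the prefix pi-.
So fenavas → feinnavas.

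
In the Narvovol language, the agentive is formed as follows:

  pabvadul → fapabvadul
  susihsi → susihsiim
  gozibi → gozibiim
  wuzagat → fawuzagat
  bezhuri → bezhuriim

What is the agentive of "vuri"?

vuriim

"vuri" ends in -i. The stems ending in -i (susihsi → susihsiim, gozibi → gozibiim, bezhuri → bezhuriim) add -im.
So vuri → vuriim.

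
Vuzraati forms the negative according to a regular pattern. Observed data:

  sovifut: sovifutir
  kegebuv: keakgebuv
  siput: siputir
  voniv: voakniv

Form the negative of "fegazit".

"fegazit" ends in -t. The stems ending in -t (sovifut → sovifutir, siput → siputir) add -ir.
So fegazit → fegazitir.

fegazitir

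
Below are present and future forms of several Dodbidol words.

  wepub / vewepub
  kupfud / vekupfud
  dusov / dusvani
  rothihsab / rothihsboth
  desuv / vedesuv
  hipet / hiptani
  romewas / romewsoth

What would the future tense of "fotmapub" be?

wepub and rothihsab both end in -b yet inflect differently (vewepub, rothihsboth), so the final letter is not what conditions the rule; the last vowel is.
"fotmapub" has last vowel 'u'. The stems whose last vowel is 'u' (wepub → vewepub, desuv → vedesuv, kupfud → vekupfud) add the prefix ve-.
So fotmapub → vefotmapub.

vefotmapub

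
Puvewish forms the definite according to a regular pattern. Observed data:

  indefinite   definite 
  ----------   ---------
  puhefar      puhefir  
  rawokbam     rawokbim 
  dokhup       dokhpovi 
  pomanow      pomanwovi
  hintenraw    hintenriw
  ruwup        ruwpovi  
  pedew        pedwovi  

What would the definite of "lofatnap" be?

lofatnip

hintenraw and pedew both end in -w yet inflect differently (hintenriw, pedwovi), so the final letter is not what conditions the rule; the last vowel is.
"lofatnap" has last vowel 'a'. The stems whose last vowel is 'a' (puhefar → puhefir, rawokbam → rawokbim, hintenraw → hintenriw) change the last vowel to 'i'.
The other pattern: stems whose last vowel is 'e', 'o' or 'u' delete the last vowel and add -ovi.
So lofatnap → lofatnip.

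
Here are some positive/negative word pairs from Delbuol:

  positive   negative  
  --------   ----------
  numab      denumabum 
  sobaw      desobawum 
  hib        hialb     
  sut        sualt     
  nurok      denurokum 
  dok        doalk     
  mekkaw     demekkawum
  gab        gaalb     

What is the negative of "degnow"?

hib and numab both end in -b yet inflect differently (hialb, denumabum), so the final letter is not what conditions the rule; the number of vowels is.
"degnow" has 2 vowels. The stems with 2 vowels (mekkaw → demekkawum, sobaw → desobawum, numab → denumabum) add de- … -um around the stem.
So degnow → dedegnowum.

dedegnowum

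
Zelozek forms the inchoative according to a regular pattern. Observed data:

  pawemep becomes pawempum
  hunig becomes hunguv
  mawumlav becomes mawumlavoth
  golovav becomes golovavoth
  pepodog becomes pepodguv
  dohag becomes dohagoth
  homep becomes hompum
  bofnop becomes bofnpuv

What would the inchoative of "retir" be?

"retir" has last vowel 'i'. The one such stem in the data (hunig → hunguv) deletes the last vowel and adds -uv (as do bofnop, pepodog), so the same rule applies.
So retir → retruv.

retruv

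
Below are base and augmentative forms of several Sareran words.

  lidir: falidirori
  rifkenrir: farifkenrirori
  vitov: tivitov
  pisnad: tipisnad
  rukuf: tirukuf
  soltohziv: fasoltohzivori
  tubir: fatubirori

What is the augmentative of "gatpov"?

soltohziv and vitov both end in -v yet inflect differently (fasoltohzivori, tivitov), so the final letter is not what conditions the rule; the last vowel is.
"gatpov" has last vowel 'o'. The one such stem in the data (vitov → tivitov) adds the prefix ti-, so the same rule applies.
So gatpov → tigatpov.

tigatpov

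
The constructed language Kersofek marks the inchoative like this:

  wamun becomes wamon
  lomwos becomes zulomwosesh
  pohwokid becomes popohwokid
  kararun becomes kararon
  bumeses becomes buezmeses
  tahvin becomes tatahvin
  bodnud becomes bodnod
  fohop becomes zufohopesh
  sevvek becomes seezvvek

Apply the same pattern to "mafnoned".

tahvin and wamun both end in -n yet inflect differently (tatahvin, wamon), so the final letter is not what conditions the rule; the last vowel is.
"mafnoned" has last vowel 'e'. The stems whose last vowel is 'e' (sevvek → seezvvek, bumeses → buezmeses) insert -ez- after the first vowel.
The other patterns: stems whose last vowel is 'i' repeat the first consonant+vowel as a prefix; stems whose last vowel is 'u' change the last vowel to 'o'; stems whose last vowel is 'o' add zu- … -esh around the stem.
So mafnoned → maezfnoned.

maezfnoned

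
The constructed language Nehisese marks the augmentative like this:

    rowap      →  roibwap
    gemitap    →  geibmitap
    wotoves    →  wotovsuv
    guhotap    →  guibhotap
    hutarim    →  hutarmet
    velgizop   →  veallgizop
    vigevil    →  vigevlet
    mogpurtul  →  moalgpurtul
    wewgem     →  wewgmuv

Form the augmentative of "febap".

feibbap

"febap" has last vowel 'a'. The stems whose last vowel is 'a' (guhotap → guibhotap, gemitap → geibmitap, rowap → roibwap) insert -ib- after the first vowel.
So febap → feibbap.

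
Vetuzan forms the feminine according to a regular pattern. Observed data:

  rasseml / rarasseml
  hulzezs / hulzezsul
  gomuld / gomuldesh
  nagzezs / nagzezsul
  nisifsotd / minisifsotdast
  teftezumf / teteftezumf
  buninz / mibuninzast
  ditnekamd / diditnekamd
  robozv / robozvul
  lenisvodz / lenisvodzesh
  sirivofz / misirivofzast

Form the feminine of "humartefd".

"humartefd" has second-to-last letter 'f'. The one such stem in the data (sirivofz → misirivofzast) adds mi- … -ast around the stem, so the same rule applies.
So humartefd → mihumartefdast.

mihumartefdast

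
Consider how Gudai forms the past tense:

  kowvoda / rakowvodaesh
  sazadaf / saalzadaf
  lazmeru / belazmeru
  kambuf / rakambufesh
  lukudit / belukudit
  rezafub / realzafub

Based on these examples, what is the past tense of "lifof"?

kambuf and sazadaf both end in -f yet inflect differently (rakambufesh, saalzadaf), so the final letter is not what conditions the rule; the first letter is.
"lifof" begins with l-. The stems beginning with l- (lazmeru → belazmeru, lukudit → belukudit) add the prefix be-.
The other patterns: stems beginning with k- add ra- … -esh around the stem; stems beginning with r- or s- insert -al- after the first vowel.
So lifof → belifof.

belifof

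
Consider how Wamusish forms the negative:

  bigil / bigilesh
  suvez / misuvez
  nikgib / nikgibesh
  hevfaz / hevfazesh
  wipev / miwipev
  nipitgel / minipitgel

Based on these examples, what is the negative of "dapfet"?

suvez and hevfaz both end in -z yet inflect differently (misuvez, hevfazesh), so the final letter is not what conditions the rule; the last vowel is.
"dapfet" has last vowel 'e'. The stems whose last vowel is 'e' (wipev → miwipev, suvez → misuvez, nipitgel → minipitgel) add the prefix mi-.
So dapfet → midapfet.

midapfet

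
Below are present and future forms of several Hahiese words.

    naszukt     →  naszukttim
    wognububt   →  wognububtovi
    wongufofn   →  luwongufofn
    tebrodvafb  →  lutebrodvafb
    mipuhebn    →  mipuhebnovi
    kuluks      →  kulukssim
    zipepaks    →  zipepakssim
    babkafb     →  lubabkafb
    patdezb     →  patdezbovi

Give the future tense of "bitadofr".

"bitadofr" has second-to-last letter 'f'. The stems whose second-to-last letter is 'f' (wongufofn → luwongufofn, tebrodvafb → lutebrodvafb, babkafb → lubabkafb) add the prefix lu-.
The other patterns: stems whose second-to-last letter is 'k' double the final consonant and add -im; stems whose second-to-last letter is 'b' or 'z' add -ovi.
So bitadofr → lubitadofr.

lubitadofr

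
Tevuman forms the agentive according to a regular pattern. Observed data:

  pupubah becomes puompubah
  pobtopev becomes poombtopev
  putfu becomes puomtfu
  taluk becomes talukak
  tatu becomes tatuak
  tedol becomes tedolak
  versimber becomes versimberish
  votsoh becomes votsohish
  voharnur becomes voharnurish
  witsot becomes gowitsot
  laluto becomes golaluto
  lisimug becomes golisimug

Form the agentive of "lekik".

putfu and tatu both end in -u yet inflect differently (puomtfu, tatuak), so the final letter is not what conditions the rule; the first letter is.
"lekik" begins with l-. The stems beginning with l- (laluto → golaluto, lisimug → golisimug) add the prefix go-.
The other patterns: stems beginning with p- insert -om- after the first vowel; stems beginning with t- add -ak; stems beginning with v- add -ish.
So lekik → golekik.

golekik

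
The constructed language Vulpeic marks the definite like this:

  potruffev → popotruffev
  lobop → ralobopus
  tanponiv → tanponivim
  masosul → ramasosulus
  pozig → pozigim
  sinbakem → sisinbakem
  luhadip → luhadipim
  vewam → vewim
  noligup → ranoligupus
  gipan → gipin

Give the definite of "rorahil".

tanponiv and potruffev both end in -v yet inflect differently (tanponivim, popotruffev), so the final letter is not what conditions the rule; the last vowel is.
"rorahil" has last vowel 'i'. The stems whose last vowel is 'i' (luhadip → luhadipim, pozig → pozigim, tanponiv → tanponivim) add -im.
The other patterns: stems whose last vowel is 'e' repeat the first consonant+vowel as a prefix; stems whose last vowel is 'o' or 'u' add ra- … -us around the stem; stems whose last vowel is 'a' change the last vowel to 'i'.
So rorahil → rorahilim.

rorahilim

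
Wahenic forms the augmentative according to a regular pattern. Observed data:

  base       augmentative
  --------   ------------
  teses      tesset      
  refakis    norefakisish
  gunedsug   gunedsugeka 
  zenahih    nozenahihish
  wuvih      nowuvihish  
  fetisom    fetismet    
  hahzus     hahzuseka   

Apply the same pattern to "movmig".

nomovmigish

refakis and hahzus both end in -s yet inflect differently (norefakisish, hahzuseka), so the final letter is not what conditions the rule; the last vowel is.
"movmig" has last vowel 'i'. The stems whose last vowel is 'i' (refakis → norefakisish, zenahih → nozenahihish, wuvih → nowuvihish) add no- … -ish around the stem.
The other patterns: stems whose last vowel is 'u' add -eka; stems whose last vowel is 'e' or 'o' delete the last vowel and add -et.
So movmig → nomovmigish.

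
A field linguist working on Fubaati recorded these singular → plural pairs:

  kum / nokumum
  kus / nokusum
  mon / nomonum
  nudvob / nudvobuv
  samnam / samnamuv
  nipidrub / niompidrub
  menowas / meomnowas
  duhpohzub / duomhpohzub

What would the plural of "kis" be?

nokisum

"kis" has 1 vowel. The stems with 1 vowel (kum → nokumum, kus → nokusum, mon → nomonum) add no- … -um around the stem.
The other patterns: stems with 2 vowels add -uv; stems with 3 vowels insert -om- after the first vowel.
So kis → nokisum.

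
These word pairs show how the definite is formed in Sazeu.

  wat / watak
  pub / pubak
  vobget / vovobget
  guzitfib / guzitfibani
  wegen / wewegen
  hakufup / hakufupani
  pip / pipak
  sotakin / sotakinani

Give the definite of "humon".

"humon" has 2 vowels. The stems with 2 vowels (wegen → wewegen, vobget → vovobget) repeat the first consonant+vowel as a prefix.
So humon → huhumon.

huhumon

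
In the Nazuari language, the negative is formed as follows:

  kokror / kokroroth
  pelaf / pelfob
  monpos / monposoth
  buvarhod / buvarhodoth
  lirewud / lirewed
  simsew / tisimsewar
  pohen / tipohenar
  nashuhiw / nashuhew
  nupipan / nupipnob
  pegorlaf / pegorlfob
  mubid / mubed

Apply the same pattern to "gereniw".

nupipan and pohen both end in -n yet inflect differently (nupipnob, tipohenar), so the final letter is not what conditions the rule; the last vowel is.
"gereniw" has last vowel 'i'. The stems whose last vowel is 'i' (mubid → mubed, nashuhiw → nashuhew) change the last vowel to 'e'.
The other patterns: stems whose last vowel is 'a' delete the last vowel and add -ob; stems whose last vowel is 'o' add -oth; stems whose last vowel is 'e' add ti- … -ar around the stem.
So gereniw → gerenew.

gerenew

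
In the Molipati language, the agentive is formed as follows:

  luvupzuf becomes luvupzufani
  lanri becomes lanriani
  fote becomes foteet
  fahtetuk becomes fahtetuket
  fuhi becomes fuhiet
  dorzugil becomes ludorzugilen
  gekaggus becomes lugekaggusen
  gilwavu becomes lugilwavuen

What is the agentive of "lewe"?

leweani

"lewe" begins with l-. The stems beginning with l- (luvupzuf → luvupzufani, lanri → lanriani) add -ani.
The other patterns: stems beginning with f- add -et; stems beginning with d- or g- add lu- … -en around the stem.
So lewe → leweani.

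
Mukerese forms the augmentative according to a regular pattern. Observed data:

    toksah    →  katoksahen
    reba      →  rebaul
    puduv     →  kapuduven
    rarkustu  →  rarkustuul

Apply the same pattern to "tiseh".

puduv and rarkustu both have last vowel 'u' yet inflect differently (kapuduven, rarkustuul), so the last vowel is not what conditions the rule; whether the stem ends in a vowel or a consonant is.
"tiseh" ends in a consonant. The stems ending in a consonant (puduv → kapuduven, toksah → katoksahen) add ka- … -en around the stem.
The other pattern: stems ending in a vowel add -ul.
So tiseh → katisehen.

katisehen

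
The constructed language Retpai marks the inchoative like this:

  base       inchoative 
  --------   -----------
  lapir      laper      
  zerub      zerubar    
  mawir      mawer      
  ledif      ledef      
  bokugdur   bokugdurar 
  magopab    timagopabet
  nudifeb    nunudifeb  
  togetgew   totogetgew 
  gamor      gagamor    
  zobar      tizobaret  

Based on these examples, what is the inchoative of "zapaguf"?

zapagufar

bokugdur and gamor both end in -r yet inflect differently (bokugdurar, gagamor), so the final letter is not what conditions the rule; the last vowel is.
"zapaguf" has last vowel 'u'. The stems whose last vowel is 'u' (zerub → zerubar, bokugdur → bokugdurar) add -ar.
So zapaguf → zapagufar.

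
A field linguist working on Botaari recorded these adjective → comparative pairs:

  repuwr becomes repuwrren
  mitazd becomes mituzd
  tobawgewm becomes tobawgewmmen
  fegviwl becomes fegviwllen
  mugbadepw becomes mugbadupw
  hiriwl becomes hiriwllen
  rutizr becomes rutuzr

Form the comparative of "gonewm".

"gonewm" has second-to-last letter 'w'. The stems whose second-to-last letter is 'w' (fegviwl → fegviwllen, tobawgewm → tobawgewmmen, hiriwl → hiriwllen) double the final consonant and add -en.
So gonewm → gonewmmen.

gonewmmen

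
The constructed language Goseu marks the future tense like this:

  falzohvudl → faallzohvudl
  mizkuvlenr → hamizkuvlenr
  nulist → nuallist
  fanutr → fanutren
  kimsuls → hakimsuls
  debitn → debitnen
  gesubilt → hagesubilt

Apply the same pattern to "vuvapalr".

havuvapalr

nulist and gesubilt both end in -t yet inflect differently (nuallist, hagesubilt), so the final letter is not what conditions the rule; the second-to-last letter is.
"vuvapalr" has second-to-last letter 'l'. The stems whose second-to-last letter is 'l' (gesubilt → hagesubilt, kimsuls → hakimsuls) add the prefix ha-.
The other patterns: stems whose second-to-last letter is 'd' or 's' insert -al- after the first vowel; stems whose second-to-last letter is 't' add -en.
So vuvapalr → havuvapalr.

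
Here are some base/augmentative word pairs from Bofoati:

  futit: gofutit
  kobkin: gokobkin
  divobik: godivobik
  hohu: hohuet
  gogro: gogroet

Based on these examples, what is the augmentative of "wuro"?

futit and hohu both have 2 vowels yet inflect differently (gofutit, hohuet), so the number of vowels is not what conditions the rule; whether the stem ends in a vowel or a consonant is.
"wuro" ends in a vowel. The stems ending in a vowel (hohu → hohuet, gogro → gogroet) add -et.
The other pattern: stems ending in a consonant add the prefix go-.
So wuro → wuroet.

wuroet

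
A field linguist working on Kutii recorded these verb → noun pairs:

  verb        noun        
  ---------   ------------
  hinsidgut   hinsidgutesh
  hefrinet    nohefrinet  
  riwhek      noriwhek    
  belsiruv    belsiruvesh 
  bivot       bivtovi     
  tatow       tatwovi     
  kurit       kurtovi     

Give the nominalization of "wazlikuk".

wazlikukesh

hefrinet and bivot both end in -t yet inflect differently (nohefrinet, bivtovi), so the final letter is not what conditions the rule; the last vowel is.
"wazlikuk" has last vowel 'u'. The stems whose last vowel is 'u' (hinsidgut → hinsidgutesh, belsiruv → belsiruvesh) add -esh.
The other patterns: stems whose last vowel is 'e' add the prefix no-; stems whose last vowel is 'i' or 'o' delete the last vowel and add -ovi.
So wazlikuk → wazlikukesh.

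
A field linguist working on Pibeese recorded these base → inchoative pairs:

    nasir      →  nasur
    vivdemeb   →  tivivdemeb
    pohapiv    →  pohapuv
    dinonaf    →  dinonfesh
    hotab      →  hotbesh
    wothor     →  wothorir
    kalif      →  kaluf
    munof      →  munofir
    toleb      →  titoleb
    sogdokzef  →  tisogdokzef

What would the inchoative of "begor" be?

munof and kalif both end in -f yet inflect differently (munofir, kaluf), so the final letter is not what conditions the rule; the last vowel is.
"begor" has last vowel 'o'. The stems whose last vowel is 'o' (munof → munofir, wothor → wothorir) add -ir.
The other patterns: stems whose last vowel is 'i' change the last vowel to 'u'; stems whose last vowel is 'a' delete the last vowel and add -esh; stems whose last vowel is 'e' add the prefix ti-.
So begor → begorir.

begorir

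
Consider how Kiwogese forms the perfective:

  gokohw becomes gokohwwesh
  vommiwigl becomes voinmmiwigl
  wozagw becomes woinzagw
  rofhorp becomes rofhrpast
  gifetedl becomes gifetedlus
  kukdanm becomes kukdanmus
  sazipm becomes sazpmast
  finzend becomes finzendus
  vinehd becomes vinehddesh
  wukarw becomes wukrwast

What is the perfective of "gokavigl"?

wukarw and gokohw both end in -w yet inflect differently (wukrwast, gokohwwesh), so the final letter is not what conditions the rule; the second-to-last letter is.
"gokavigl" has second-to-last letter 'g'. The stems whose second-to-last letter is 'g' (wozagw → woinzagw, vommiwigl → voinmmiwigl) insert -in- after the first vowel.
The other patterns: stems whose second-to-last letter is 'p' or 'r' delete the last vowel and add -ast; stems whose second-to-last letter is 'h' double the final consonant and add -esh; stems whose second-to-last letter is 'd' or 'n' add -us.
So gokavigl → goinkavigl.

goinkavigl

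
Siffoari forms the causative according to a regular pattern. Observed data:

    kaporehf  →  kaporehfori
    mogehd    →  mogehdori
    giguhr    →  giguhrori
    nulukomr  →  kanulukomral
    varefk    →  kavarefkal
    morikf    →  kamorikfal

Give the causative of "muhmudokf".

"muhmudokf" has second-to-last letter 'k'. The one such stem in the data (morikf → kamorikfal) adds ka- … -al around the stem, so the same rule applies.
So muhmudokf → kamuhmudokfal.

kamuhmudokfal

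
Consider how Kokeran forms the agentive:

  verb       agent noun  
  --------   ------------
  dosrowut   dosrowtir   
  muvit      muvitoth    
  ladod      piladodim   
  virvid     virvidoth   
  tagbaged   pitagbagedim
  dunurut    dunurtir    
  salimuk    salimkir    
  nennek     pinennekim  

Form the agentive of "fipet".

dosrowut and muvit both end in -t yet inflect differently (dosrowtir, muvitoth), so the final letter is not what conditions the rule; the last vowel is.
"fipet" has last vowel 'e'. The stems whose last vowel is 'e' (tagbaged → pitagbagedim, nennek → pinennekim) add pi- … -im around the stem.
The other patterns: stems whose last vowel is 'u' delete the last vowel and add -ir; stems whose last vowel is 'i' add -oth.
So fipet → pifipetim.

pifipetim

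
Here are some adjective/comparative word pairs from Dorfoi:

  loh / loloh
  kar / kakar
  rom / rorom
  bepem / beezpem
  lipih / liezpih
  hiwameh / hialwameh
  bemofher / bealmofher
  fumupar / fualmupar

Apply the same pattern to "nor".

"nor" has 1 vowel. The stems with 1 vowel (loh → loloh, kar → kakar, rom → rorom) repeat the first consonant+vowel as a prefix.
The other patterns: stems with 2 vowels insert -ez- after the first vowel; stems with 3 vowels insert -al- after the first vowel.
So nor → nonor.

nonor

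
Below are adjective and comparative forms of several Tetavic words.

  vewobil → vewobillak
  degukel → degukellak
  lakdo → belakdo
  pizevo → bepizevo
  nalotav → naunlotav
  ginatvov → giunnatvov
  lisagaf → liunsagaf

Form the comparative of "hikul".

"hikul" ends in -l. The stems ending in -l (vewobil → vewobillak, degukel → degukellak) double the final consonant and add -ak.
So hikul → hikullak.

hikullak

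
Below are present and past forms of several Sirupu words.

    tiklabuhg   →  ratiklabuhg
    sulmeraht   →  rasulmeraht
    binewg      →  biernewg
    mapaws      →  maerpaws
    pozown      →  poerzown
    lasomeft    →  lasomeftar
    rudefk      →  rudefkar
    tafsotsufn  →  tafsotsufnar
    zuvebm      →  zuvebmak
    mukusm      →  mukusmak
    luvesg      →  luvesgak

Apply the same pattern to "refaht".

"refaht" has second-to-last letter 'h'. The stems whose second-to-last letter is 'h' (tiklabuhg → ratiklabuhg, sulmeraht → rasulmeraht) add the prefix ra-.
The other patterns: stems whose second-to-last letter is 'w' insert -er- after the first vowel; stems whose second-to-last letter is 'f' add -ar; stems whose second-to-last letter is 'b' or 's' add -ak.
So refaht → rarefaht.

rarefaht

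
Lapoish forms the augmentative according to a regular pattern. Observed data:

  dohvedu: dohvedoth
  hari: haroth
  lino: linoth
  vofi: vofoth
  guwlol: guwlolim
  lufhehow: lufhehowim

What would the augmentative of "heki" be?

hekoth

lino and guwlol both have last vowel 'o' yet inflect differently (linoth, guwlolim), so the last vowel is not what conditions the rule; whether the stem ends in a vowel or a consonant is.
"heki" ends in a vowel. The stems ending in a vowel (dohvedu → dohvedoth, hari → haroth, lino → linoth) drop the final letter and add -oth.
The other pattern: stems ending in a consonant add -im.
So heki → hekoth.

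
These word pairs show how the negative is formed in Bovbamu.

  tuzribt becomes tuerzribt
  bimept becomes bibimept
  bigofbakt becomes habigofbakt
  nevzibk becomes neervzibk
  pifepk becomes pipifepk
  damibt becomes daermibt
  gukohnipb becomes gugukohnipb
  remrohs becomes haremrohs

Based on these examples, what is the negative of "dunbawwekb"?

bimept and tuzribt both end in -t yet inflect differently (bibimept, tuerzribt), so the final letter is not what conditions the rule; the second-to-last letter is.
"dunbawwekb" has second-to-last letter 'k'. The one such stem in the data (bigofbakt → habigofbakt) adds the prefix ha-, so the same rule applies.
So dunbawwekb → hadunbawwekb.

hadunbawwekb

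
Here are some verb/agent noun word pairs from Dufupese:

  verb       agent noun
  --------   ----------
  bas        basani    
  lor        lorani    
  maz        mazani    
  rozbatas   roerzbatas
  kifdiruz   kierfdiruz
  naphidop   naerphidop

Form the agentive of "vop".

vopani

"vop" has 1 vowel. The stems with 1 vowel (bas → basani, lor → lorani, maz → mazani) add -ani.
So vop → vopani.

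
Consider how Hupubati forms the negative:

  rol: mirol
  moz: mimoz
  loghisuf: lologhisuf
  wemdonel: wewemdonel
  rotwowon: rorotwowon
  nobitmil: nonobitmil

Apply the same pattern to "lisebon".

lilisebon

rol and wemdonel both end in -l yet inflect differently (mirol, wewemdonel), so the final letter is not what conditions the rule; the number of vowels is.
"lisebon" has 3 vowels. The stems with 3 vowels (loghisuf → lologhisuf, wemdonel → wewemdonel, rotwowon → rorotwowon) repeat the first consonant+vowel as a prefix.
So lisebon → lilisebon.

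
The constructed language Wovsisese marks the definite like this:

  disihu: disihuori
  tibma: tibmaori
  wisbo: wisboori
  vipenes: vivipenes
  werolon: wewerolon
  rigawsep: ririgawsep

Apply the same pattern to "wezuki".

wisbo and werolon both have last vowel 'o' yet inflect differently (wisboori, wewerolon), so the last vowel is not what conditions the rule; whether the stem ends in a vowel or a consonant is.
"wezuki" ends in a vowel. The stems ending in a vowel (disihu → disihuori, tibma → tibmaori, wisbo → wisboori) add -ori.
So wezuki → wezukiori.

wezukiori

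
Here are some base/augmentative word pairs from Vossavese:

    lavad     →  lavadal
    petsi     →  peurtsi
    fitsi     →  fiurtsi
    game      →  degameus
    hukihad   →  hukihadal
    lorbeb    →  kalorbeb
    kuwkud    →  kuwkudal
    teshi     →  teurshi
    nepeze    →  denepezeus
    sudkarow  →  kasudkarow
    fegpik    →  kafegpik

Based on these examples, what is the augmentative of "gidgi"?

game and lorbeb both have last vowel 'e' yet inflect differently (degameus, kalorbeb), so the last vowel is not what conditions the rule; the final letter is.
"gidgi" ends in -i. The stems ending in -i (petsi → peurtsi, fitsi → fiurtsi, teshi → teurshi) insert -ur- after the first vowel.
So gidgi → giurdgi.

giurdgi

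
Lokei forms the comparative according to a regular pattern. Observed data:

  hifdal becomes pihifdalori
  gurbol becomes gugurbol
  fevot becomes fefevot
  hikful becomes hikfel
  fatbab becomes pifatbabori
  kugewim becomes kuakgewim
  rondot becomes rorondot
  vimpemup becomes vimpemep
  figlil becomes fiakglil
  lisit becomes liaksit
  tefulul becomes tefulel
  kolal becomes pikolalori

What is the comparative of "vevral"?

"vevral" has last vowel 'a'. The stems whose last vowel is 'a' (kolal → pikolalori, hifdal → pihifdalori, fatbab → pifatbabori) add pi- … -ori around the stem.
The other patterns: stems whose last vowel is 'o' repeat the first consonant+vowel as a prefix; stems whose last vowel is 'u' change the last vowel to 'e'; stems whose last vowel is 'i' insert -ak- after the first vowel.
So vevral → pivevralori.

pivevralori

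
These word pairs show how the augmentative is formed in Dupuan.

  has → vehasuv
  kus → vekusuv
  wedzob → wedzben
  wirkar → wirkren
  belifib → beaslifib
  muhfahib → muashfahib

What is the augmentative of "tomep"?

tompen

"tomep" has 2 vowels. The stems with 2 vowels (wedzob → wedzben, wirkar → wirkren) delete the last vowel and add -en.
So tomep → tompen.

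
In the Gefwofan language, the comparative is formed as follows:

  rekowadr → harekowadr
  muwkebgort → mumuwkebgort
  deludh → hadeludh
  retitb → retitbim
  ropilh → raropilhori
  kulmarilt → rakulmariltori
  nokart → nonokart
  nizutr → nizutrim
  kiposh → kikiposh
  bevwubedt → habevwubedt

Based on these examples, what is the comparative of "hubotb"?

hubotbim

ropilh and deludh both end in -h yet inflect differently (raropilhori, hadeludh), so the final letter is not what conditions the rule; the second-to-last letter is.
"hubotb" has second-to-last letter 't'. The stems whose second-to-last letter is 't' (nizutr → nizutrim, retitb → retitbim) add -im.
The other patterns: stems whose second-to-last letter is 'l' add ra- … -ori around the stem; stems whose second-to-last letter is 'd' add the prefix ha-; stems whose second-to-last letter is 'r' or 's' repeat the first consonant+vowel as a prefix.
So hubotb → hubotbim.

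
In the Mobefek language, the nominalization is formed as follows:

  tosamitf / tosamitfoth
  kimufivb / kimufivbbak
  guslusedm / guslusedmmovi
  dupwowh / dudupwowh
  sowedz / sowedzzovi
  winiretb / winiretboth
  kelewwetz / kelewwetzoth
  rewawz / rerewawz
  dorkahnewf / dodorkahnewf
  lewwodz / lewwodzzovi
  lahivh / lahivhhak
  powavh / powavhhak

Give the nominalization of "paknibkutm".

paknibkutmoth

rewawz and kelewwetz both end in -z yet inflect differently (rerewawz, kelewwetzoth), so the final letter is not what conditions the rule; the second-to-last letter is.
"paknibkutm" has second-to-last letter 't'. The stems whose second-to-last letter is 't' (winiretb → winiretboth, kelewwetz → kelewwetzoth, tosamitf → tosamitfoth) add -oth.
So paknibkutm → paknibkutmoth.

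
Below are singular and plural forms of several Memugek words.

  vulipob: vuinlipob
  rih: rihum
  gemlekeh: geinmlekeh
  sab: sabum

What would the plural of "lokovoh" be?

"lokovoh" has 3 vowels. The stems with 3 vowels (vulipob → vuinlipob, gemlekeh → geinmlekeh) insert -in- after the first vowel.
The other pattern: stems with 1 vowel add -um.
So lokovoh → loinkovoh.

loinkovoh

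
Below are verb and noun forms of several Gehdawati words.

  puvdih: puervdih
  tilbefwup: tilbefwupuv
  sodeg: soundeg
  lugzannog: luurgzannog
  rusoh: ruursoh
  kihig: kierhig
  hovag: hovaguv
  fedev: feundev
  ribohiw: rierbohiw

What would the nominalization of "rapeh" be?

kihig and sodeg both end in -g yet inflect differently (kierhig, soundeg), so the final letter is not what conditions the rule; the last vowel is.
"rapeh" has last vowel 'e'. The stems whose last vowel is 'e' (sodeg → soundeg, fedev → feundev) insert -un- after the first vowel.
So rapeh → raunpeh.

raunpeh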